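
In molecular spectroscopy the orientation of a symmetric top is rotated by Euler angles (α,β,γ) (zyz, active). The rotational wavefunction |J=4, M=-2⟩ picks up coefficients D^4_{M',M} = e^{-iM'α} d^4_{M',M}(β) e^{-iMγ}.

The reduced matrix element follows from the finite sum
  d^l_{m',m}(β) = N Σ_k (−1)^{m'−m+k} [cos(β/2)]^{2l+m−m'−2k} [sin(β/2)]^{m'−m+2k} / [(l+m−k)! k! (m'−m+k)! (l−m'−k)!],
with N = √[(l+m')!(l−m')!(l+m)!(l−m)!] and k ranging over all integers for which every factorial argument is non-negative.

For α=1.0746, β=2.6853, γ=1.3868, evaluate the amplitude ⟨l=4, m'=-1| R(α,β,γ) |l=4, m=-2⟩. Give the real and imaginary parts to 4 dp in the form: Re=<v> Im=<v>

D^4_{-1,-2}(1.0746,2.6853,1.3868) = e^{-i·-1·1.0746}·d^4_{-1,-2}(2.6853)·e^{-i·-2·1.3868}. Compute d first:
With c≡cos(β/2)=0.226172 and s≡sin(β/2)=0.974087, N=[6·120·2·720]^{1/2}=1018.233765
Admissible k: 0..2 (factorial args all ≥0)
  k=0: (−1)^1·1018.2338/(240)·0.2262^7·0.9741^1 = -0.000125
  k=1: (−1)^2·1018.2338/(48)·0.2262^5·0.9741^3 = +0.011604
  k=2: (−1)^3·1018.2338/(72)·0.2262^3·0.9741^5 = -0.143490
d^4_{-1,-2}(2.6853) = -0.000125 +0.011604 -0.143490 = -0.132012
Phases: e^{-i·(-1)·1.0746}=+0.476084+0.879400i, e^{-i·(-2)·1.3868}=-0.933051+0.359743i ⇒ D=+0.100404+0.085710i

Re=0.1004 Im=0.0857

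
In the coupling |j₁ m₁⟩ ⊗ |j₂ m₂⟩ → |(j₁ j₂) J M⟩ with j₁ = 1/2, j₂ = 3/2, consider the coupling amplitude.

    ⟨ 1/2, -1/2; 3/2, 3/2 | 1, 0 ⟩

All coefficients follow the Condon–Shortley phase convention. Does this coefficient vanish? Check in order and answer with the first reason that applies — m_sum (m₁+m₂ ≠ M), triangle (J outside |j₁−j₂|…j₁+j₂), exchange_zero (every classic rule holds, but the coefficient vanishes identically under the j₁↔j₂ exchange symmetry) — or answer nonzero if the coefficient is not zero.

m-sum: m₁+m₂ = -1/2+3/2 = 1, M = 0  ✗ ⇒ coefficient is 0

m_sum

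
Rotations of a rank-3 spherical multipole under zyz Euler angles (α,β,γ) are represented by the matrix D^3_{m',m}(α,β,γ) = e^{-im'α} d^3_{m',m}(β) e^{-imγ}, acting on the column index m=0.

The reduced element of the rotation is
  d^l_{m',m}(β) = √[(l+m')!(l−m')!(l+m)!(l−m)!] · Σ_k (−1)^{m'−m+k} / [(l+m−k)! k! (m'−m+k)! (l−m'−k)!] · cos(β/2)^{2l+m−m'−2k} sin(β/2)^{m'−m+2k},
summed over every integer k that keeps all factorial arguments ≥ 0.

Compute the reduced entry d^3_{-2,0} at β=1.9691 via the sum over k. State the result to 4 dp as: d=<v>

d=-0.4512

d^3_{-2,0}(β=1.9691) via the finite sum:
c=cos(1.969100/2)=0.553238, s=sin(1.969100/2)=0.833023; N=√[1·120·6·6]=65.726707
Admissible k: 2..3 (factorial args all ≥0)
  k=2: (−1)^0·65.7267/(12)·0.5532^4·0.8330^2 = +0.356060
  k=3: (−1)^1·65.7267/(12)·0.5532^2·0.8330^4 = -0.807259
d^3_{-2,0}(1.9691) = +0.356060 -0.807259 = -0.451200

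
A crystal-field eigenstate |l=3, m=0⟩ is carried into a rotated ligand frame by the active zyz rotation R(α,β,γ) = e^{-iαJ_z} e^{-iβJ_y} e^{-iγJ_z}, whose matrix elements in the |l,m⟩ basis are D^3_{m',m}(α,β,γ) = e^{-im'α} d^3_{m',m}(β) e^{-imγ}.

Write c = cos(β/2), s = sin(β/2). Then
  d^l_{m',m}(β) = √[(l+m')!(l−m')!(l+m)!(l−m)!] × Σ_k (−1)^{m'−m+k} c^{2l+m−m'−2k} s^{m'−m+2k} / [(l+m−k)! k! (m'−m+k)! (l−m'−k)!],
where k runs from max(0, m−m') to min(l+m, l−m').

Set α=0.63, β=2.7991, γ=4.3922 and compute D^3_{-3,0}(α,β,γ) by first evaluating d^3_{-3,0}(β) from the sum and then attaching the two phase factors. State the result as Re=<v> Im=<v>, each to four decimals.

Re=-0.0066 Im=0.0201

Split into d^3_{-3,0}(β=2.7991) × two z-phases.
Half-angle: c=0.170411, s=0.985373. N=√(1·720·6·6)=160.996894
Admissible k: 3..3 (factorial args all ≥0)
  k=3: (−1)^0·160.9969/(36)·0.1704^3·0.9854^3 = +0.021174
d^3_{-3,0}(2.7991) = +0.021174
Phases: e^{-i·(-3)·0.6300}=-0.313811+0.949486i, e^{-i·(0)·4.3922}=+1.000000+0.000000i ⇒ D=-0.006645+0.020105i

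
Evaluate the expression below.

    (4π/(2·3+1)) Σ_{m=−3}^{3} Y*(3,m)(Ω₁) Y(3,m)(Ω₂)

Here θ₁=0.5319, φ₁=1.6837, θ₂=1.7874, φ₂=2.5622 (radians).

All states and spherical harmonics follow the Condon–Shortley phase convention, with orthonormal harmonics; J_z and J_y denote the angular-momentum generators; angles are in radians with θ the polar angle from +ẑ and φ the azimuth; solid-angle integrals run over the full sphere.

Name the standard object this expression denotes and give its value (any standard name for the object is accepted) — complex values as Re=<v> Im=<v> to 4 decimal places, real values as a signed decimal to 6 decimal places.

Legendre polynomial (addition theorem), -0.190803

This sum is the spherical-harmonic addition theorem: it equals the Legendre polynomial P_l(cos γ) of the angle γ between the two directions.
Summing Y*_{l m}(θ₁,φ₁)·Y_{l m}(θ₂,φ₂) over m ∈ [−3, 3]; prefactor 4π/(2·3+1) = 1.795196:
  term(m=-3) = (-0.018502, -0.010255)   from Y*(Ω₁)=(0.018085, -0.051337), Y(Ω₂)=(0.064750, -0.383222)
  term(m=-2) = (0.008787, 0.046643)   from Y*(Ω₁)=(-0.220809, -0.050725), Y(Ω₂)=(-0.083893, -0.191963)
  term(m=-1) = (-0.068922, 0.083118)   from Y*(Ω₁)=(-0.050116, 0.441995), Y(Ω₂)=(0.203121, 0.132902)
  term(m=+0) = (0.050990, 0.000000)   from Y*(Ω₁)=(0.229599, -0.000000), Y(Ω₂)=(0.222081, 0.000000)
  term(m=+1) = (-0.068922, -0.083118)   from Y*(Ω₁)=(0.050116, 0.441995), Y(Ω₂)=(-0.203121, 0.132902)
  term(m=+2) = (0.008787, -0.046643)   from Y*(Ω₁)=(-0.220809, 0.050725), Y(Ω₂)=(-0.083893, 0.191963)
  term(m=+3) = (-0.018502, 0.010255)   from Y*(Ω₁)=(-0.018085, -0.051337), Y(Ω₂)=(-0.064750, -0.383222)
Σ over m = (-0.106285, 0.000000); ×(4π/7) → (-0.190803, 0.000000). Real part: -0.190803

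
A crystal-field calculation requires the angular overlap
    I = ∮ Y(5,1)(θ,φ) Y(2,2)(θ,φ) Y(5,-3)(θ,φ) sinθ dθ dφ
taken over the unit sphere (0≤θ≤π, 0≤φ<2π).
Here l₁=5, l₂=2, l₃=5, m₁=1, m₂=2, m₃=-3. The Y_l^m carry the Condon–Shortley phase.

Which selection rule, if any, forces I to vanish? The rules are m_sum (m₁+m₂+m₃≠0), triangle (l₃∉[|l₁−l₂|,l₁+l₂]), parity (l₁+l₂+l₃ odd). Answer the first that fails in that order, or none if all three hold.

azimuthal sum: 1 + 2 − 3 = 0  ✓
3 ≤ 5 ≤ 7 (triangle on l)  ✓
L = 5 + 2 + 5 = 12 (even)  ✓

none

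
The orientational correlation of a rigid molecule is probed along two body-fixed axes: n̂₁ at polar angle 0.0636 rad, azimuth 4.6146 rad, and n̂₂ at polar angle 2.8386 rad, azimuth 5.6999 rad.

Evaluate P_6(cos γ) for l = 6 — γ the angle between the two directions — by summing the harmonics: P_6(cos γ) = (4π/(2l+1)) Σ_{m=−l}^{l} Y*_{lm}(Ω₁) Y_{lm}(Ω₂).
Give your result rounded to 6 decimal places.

0.114625

Summing Y*_{l m}(θ₁,φ₁)·Y_{l m}(θ₂,φ₂) over m ∈ [−6, 6]; prefactor 4π/(2·6+1) = 0.966644:
  [-6]  conj(Y_{6,-6})(Ω₁) = -0.00000 + 0.00000j ; Y_{6,-6}(Ω₂) = -0.00032 - 0.00012j ; Δ = 0.00000 - 0.00000j
  [-5]  conj(Y_{6,-5})(Ω₁) = -0.00000 - 0.00000j ; Y_{6,-5}(Ω₂) = 0.00368 - 0.00084j ; Δ = -0.00000 - 0.00000j
  [-4]  conj(Y_{6,-4})(Ω₁) = 0.00005 - 0.00002j ; Y_{6,-4}(Ω₂) = -0.01762 + 0.01845j ; Δ = -0.00000 + 0.00000j
  [-3]  conj(Y_{6,-3})(Ω₁) = 0.00038 + 0.00127j ; Y_{6,-3}(Ω₂) = 0.02065 - 0.11410j ; Δ = 0.00015 - 0.00002j
  [-2]  conj(Y_{6,-2})(Ω₁) = -0.02040 + 0.00404j ; Y_{6,-2}(Ω₂) = 0.13672 + 0.31960j ; Δ = -0.00408 - 0.00597j
  [-1]  conj(Y_{6,-1})(Ω₁) = -0.02004 - 0.20428j ; Y_{6,-1}(Ω₂) = -0.49516 - 0.32675j ; Δ = -0.05682 + 0.10770j
  [+0]  conj(Y_{6,0})(Ω₁) = 0.97436 + 0.00000j ; Y_{6,0}(Ω₂) = 0.24641 + 0.00000j ; Δ = 0.24009 + 0.00000j
  [+1]  conj(Y_{6,1})(Ω₁) = 0.02004 - 0.20428j ; Y_{6,1}(Ω₂) = 0.49516 - 0.32675j ; Δ = -0.05682 - 0.10770j
  [+2]  conj(Y_{6,2})(Ω₁) = -0.02040 - 0.00404j ; Y_{6,2}(Ω₂) = 0.13672 - 0.31960j ; Δ = -0.00408 + 0.00597j
  [+3]  conj(Y_{6,3})(Ω₁) = -0.00038 + 0.00127j ; Y_{6,3}(Ω₂) = -0.02065 - 0.11410j ; Δ = 0.00015 + 0.00002j
  [+4]  conj(Y_{6,4})(Ω₁) = 0.00005 + 0.00002j ; Y_{6,4}(Ω₂) = -0.01762 - 0.01845j ; Δ = -0.00000 - 0.00000j
  [+5]  conj(Y_{6,5})(Ω₁) = 0.00000 - 0.00000j ; Y_{6,5}(Ω₂) = -0.00368 - 0.00084j ; Δ = -0.00000 + 0.00000j
  [+6]  conj(Y_{6,6})(Ω₁) = -0.00000 - 0.00000j ; Y_{6,6}(Ω₂) = -0.00032 + 0.00012j ; Δ = 0.00000 + 0.00000j
Accumulated sum 0.11858 - 0.00000j; after 4π/(2l+1) scaling, 0.11463 - 0.00000j ⇒ P_6 = 0.114625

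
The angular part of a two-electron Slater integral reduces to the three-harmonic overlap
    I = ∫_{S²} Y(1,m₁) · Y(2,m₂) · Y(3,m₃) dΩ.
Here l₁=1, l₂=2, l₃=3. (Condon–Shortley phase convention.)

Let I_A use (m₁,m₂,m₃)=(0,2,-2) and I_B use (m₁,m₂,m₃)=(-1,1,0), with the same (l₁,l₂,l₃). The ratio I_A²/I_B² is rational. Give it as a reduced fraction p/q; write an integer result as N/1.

l's match ⇒ only the (l;m) 3-j factors differ between A and B.
A: triangle coeff Δ(1,2,3) = 1/105; Σ_t [0,0]: t=0:+1/24 = 1/24; (3j)²=1/21 [(1 2 3; 0 2 -2)], sign=-1
B: triangle coeff Δ(1,2,3) = 1/105; Σ_t [0,0]: t=0:+1/12 = 1/12; (3j)²=1/35 [(1 2 3; -1 1 0)], sign=-1
I_A²/I_B² = (1/21)/(1/35) = 5/3

5/3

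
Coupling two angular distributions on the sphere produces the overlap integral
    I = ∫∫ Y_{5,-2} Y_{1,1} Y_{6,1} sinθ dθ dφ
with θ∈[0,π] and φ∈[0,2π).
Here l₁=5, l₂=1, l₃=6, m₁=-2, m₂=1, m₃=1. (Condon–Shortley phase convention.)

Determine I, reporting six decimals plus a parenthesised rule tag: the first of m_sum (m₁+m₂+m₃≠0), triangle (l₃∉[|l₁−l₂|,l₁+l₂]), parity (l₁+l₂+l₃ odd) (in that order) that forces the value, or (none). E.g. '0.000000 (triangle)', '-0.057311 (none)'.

Rules hold: Σm=0, L=12 even, 4≤6≤6.
N = 11·3·13 = 429
Δ = 0!·10!·2!/13! = 1/858
Racah Σ t=0..0: t=0:+1/14400 = 1/14400
⇒ 3j(5 1 6; 0 0 0)² = 6/143, sgn +1
Racah Σ t=0..0: t=0:+1/60480 = 1/60480
⇒ 3j(5 1 6; -2 1 1)² = 5/429, sgn -1
4πI² = N·(3j₀)²·(3jₘ)² = 30/143
I = -1·√(0.20979/4π) = -0.12920749
No selection rule forces the value: the integral is nonzero (none).

-0.129207 (none)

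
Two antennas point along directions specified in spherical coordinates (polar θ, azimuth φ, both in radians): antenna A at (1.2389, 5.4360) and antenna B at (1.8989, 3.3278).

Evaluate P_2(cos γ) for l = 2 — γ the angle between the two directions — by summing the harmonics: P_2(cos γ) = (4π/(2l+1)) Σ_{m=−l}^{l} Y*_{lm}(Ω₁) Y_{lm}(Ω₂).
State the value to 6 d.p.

Term-by-term m-sum for l=2 (normalisation 4π/5 = 2.513274):
  m=-2: Y*=-0.04256 - 0.34263j  Y=0.32243 - 0.12596j  product -0.05688 - 0.10512j
  m=-1: Y*=0.15757 - 0.17835j  Y=0.23160 - 0.04363j  product 0.02871 - 0.04818j
  m=+0: Y*=-0.21494 + 0.00000j  Y=-0.21714 + 0.00000j  product 0.04667 + 0.00000j
  m=+1: Y*=-0.15757 - 0.17835j  Y=-0.23160 - 0.04363j  product 0.02871 + 0.04818j
  m=+2: Y*=-0.04256 + 0.34263j  Y=0.32243 + 0.12596j  product -0.05688 + 0.10512j
Σ over m = -0.00966 + 0.00000j; ×(4π/5) → -0.02429 + 0.00000j. Real part: -0.024287

-0.024287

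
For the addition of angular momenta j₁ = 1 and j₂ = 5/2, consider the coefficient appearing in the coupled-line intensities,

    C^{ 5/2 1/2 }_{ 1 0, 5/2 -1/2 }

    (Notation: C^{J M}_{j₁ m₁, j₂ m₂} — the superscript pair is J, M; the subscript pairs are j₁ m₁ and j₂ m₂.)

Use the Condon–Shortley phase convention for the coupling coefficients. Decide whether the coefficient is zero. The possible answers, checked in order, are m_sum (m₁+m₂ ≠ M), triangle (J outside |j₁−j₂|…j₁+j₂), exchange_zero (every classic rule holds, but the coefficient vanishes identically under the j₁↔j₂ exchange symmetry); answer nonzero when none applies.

m-sum: m₁+m₂ = 0+(-1/2) = -1/2, M = 1/2  ✗ ⇒ coefficient is 0

m_sum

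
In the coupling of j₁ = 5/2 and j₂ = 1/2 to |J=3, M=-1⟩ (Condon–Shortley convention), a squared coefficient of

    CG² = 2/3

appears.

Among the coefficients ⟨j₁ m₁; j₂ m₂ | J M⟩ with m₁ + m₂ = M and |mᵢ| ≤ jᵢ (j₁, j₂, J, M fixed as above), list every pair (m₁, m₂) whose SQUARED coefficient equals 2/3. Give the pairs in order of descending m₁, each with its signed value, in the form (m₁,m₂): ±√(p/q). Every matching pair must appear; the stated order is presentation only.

(-1/2,-1/2): +√(2/3)

Admissible pairs with m₁+m₂ = M = -1: (-3/2,1/2), (-1/2,-1/2)
  (m₁,m₂)=(-1/2,-1/2): CG² = 2/3, CG = +√(2/3)   ← matches the target
  (m₁,m₂)=(-3/2,1/2): CG² = 1/3, CG = +√(1/3)
Pairs with CG² = 2/3: (-1/2,-1/2): +√(2/3)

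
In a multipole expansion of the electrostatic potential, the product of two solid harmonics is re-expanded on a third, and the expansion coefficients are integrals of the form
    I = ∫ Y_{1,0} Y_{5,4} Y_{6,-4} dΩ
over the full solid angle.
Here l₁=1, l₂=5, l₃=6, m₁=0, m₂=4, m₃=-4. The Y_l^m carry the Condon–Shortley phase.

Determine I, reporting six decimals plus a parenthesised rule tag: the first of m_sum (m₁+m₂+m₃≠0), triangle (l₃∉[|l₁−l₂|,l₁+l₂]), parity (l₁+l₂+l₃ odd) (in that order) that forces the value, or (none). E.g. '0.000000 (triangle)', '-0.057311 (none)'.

Rules hold: Σm=0, L=12 even, 4≤6≤6.
N = 3·11·13 = 429
Δ = 0!·2!·10!/13! = 1/858
Racah Σ t=0..0: t=0:+1/14400 = 1/14400
⇒ 3j(1 5 6; 0 0 0)² = 6/143, sgn +1
Racah Σ t=0..0: t=0:+1/362880 = 1/362880
⇒ 3j(1 5 6; 0 4 -4)² = 10/429, sgn +1
4πI² = N·(3j₀)²·(3jₘ)² = 60/143
I = +1·√(0.41958/4π) = 0.18272698
No selection rule forces the value: the integral is nonzero (none).

0.182727 (none)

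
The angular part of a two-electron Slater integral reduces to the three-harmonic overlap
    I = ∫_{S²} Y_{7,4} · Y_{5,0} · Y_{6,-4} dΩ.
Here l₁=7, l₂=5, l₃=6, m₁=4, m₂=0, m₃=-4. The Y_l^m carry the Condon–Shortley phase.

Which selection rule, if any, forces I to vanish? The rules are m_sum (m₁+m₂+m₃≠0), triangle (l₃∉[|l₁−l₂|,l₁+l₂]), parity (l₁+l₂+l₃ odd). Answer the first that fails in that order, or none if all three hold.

none

Σmᵢ = 0  ✓
l₃∈[|l₁−l₂|,l₁+l₂]=[2,12], have l₃=6  ✓
Σlᵢ = 18 ⇒ even  ✓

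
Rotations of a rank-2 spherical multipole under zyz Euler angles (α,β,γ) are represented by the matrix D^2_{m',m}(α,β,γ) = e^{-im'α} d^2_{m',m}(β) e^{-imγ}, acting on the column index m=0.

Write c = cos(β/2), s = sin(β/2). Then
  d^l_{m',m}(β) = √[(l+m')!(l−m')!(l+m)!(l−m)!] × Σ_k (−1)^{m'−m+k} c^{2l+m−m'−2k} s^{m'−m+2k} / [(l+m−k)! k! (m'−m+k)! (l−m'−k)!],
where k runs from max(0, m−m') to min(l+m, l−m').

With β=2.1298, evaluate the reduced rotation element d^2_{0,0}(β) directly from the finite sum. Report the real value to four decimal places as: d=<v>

d^2_{0,0}(β=2.1298) via the finite sum:
Half-angle: c=0.484592, s=0.874740. N=√(2·2·2·2)=4.000000
k: max(0,(0)−(0))=0 … min(2+(0),2−(0))=2
  k=0: (−1)^0·4.0000/(4)·0.4846^4·0.8747^0 = +0.055145
  k=1: (−1)^1·4.0000/(1)·0.4846^2·0.8747^2 = -0.718738
  k=2: (−1)^2·4.0000/(4)·0.4846^0·0.8747^4 = +0.585486
d^2_{0,0}(2.1298) = +0.055145 -0.718738 +0.585486 = -0.078106

d=-0.0781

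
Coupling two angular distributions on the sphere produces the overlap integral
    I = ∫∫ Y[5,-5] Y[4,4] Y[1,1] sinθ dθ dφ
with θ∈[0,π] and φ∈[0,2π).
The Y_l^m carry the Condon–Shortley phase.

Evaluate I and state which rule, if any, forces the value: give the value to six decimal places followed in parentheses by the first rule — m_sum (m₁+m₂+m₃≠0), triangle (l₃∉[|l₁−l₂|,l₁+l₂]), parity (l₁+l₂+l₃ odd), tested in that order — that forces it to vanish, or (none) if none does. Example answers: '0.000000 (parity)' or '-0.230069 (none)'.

Rules hold: Σm=0, L=10 even, 1≤1≤9.
N = 11·9·3 = 297
Δ = 8!·2!·0!/11! = 1/495
Racah Σ t=4..4: t=4:+1/576 = 1/576
⇒ 3j(5 4 1; 0 0 0)² = 5/99, sgn -1
Racah Σ t=8..8: t=8:+1/80640 = 1/80640
⇒ 3j(5 4 1; -5 4 1)² = 1/11, sgn +1
4πI² = N·(3j₀)²·(3jₘ)² = 15/11
I = -1·√(1.36364/4π) = -0.32941575
No selection rule forces the value: the integral is nonzero (none).

-0.329416 (none)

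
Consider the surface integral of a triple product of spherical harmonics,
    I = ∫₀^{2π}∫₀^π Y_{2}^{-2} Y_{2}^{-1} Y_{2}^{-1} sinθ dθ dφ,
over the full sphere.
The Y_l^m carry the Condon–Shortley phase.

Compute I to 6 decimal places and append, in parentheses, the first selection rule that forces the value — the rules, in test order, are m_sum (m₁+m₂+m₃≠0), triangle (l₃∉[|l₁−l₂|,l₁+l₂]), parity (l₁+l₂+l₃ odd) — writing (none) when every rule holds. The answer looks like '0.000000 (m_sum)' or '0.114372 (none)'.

Σmᵢ = -4 ≠ 0, so the φ-integral vanishes; I = 0

0.000000 (m_sum)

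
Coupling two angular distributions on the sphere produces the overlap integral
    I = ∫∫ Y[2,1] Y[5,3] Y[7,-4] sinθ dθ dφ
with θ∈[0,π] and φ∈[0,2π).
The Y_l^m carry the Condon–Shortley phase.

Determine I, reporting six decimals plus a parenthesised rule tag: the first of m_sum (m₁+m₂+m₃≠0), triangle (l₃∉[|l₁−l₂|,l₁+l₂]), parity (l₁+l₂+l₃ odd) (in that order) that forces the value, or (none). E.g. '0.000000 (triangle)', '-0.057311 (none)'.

m-sum 0 ✓  L=14 even ✓  3≤7≤7 ✓
Π(2lᵢ+1) = 5×11×15 = 825
triangle coeff Δ(2,5,7) = 1/15015
Σ_t [0,0]: t=0:+1/57600 = 1/57600
(3j)²=21/715 [(2 5 7; 0 0 0)], sign=-1
Σ_t [0,0]: t=0:+1/483840 = 1/483840
(3j)²=3/91 [(2 5 7; 1 3 -4)], sign=-1
⇒ 4πI² = 135/169
I = (+1)√(135/169/(4π)) = 0.25212656
No selection rule forces the value: the integral is nonzero (none).

0.252127 (none)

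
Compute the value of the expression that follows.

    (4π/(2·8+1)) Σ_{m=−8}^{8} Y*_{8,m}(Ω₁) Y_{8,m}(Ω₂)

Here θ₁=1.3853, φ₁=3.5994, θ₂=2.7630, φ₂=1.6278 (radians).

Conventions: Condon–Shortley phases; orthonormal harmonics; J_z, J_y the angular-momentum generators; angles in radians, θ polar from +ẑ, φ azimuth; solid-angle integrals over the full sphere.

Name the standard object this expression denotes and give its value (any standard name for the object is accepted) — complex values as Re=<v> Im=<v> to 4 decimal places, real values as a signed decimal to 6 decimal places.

Legendre polynomial (addition theorem), -0.255035

This sum is the spherical-harmonic addition theorem: it equals the Legendre polynomial P_l(cos γ) of the angle γ between the two directions.
Summing Y*_{l m}(θ₁,φ₁)·Y_{l m}(θ₂,φ₂) over m ∈ [−8, 8]; prefactor 4π/(2·8+1) = 0.739198:
  m=-8: (-0.389280, -0.223335) × (0.000161, -0.000079) = (-0.000080, -0.000005)  (running Σ = (-0.000080, -0.000005))
  m=-7: (0.336203, 0.021229) × (-0.000701, -0.001664) = (-0.000201, -0.000574)  (running Σ = (-0.000281, -0.000579))
  m=-6: (0.153393, -0.063906) × (-0.010805, 0.003847) = (-0.001412, 0.001281)  (running Σ = (-0.001693, 0.000701))
  m=-5: (-0.225352, 0.257852) × (0.014583, 0.049772) = (-0.016120, -0.007456)  (running Σ = (-0.017813, -0.006755))
  m=-4: (-0.015509, 0.058197) × (0.166089, -0.038541) = (-0.000333, 0.010264)  (running Σ = (-0.018145, 0.003509))
  m=-3: (-0.064805, -0.324059) × (-0.067120, -0.388653) = (-0.121597, 0.046937)  (running Σ = (-0.139742, 0.050446))
  m=-2: (-0.007082, -0.009217) × (-0.566016, 0.064811) = (0.004606, 0.004758)  (running Σ = (-0.135136, 0.055204))
  m=-1: (0.288785, 0.142290) × (0.017192, 0.301274) = (-0.037904, 0.089450)  (running Σ = (-0.173040, 0.144654))
  m=0: (-0.002778, -0.000000) × (-0.382938, 0.000000) = (0.001064, 0.000000)  (running Σ = (-0.171976, 0.144654))
  m=1: (-0.288785, 0.142290) × (-0.017192, 0.301274) = (-0.037904, -0.089450)  (running Σ = (-0.209879, 0.055204))
  m=2: (-0.007082, 0.009217) × (-0.566016, -0.064811) = (0.004606, -0.004758)  (running Σ = (-0.205273, 0.050446))
  m=3: (0.064805, -0.324059) × (0.067120, -0.388653) = (-0.121597, -0.046937)  (running Σ = (-0.326870, 0.003509))
  m=4: (-0.015509, -0.058197) × (0.166089, 0.038541) = (-0.000333, -0.010264)  (running Σ = (-0.327203, -0.006755))
  m=5: (0.225352, 0.257852) × (-0.014583, 0.049772) = (-0.016120, 0.007456)  (running Σ = (-0.343323, 0.000701))
  m=6: (0.153393, 0.063906) × (-0.010805, -0.003847) = (-0.001412, -0.001281)  (running Σ = (-0.344735, -0.000579))
  m=7: (-0.336203, 0.021229) × (0.000701, -0.001664) = (-0.000201, 0.000574)  (running Σ = (-0.344935, -0.000005))
  m=8: (-0.389280, 0.223335) × (0.000161, 0.000079) = (-0.000080, 0.000005)  (running Σ = (-0.345015, -0.000000))
Σ over m = (-0.345015, -0.000000); ×(4π/17) → (-0.255035, -0.000000). Real part: -0.255035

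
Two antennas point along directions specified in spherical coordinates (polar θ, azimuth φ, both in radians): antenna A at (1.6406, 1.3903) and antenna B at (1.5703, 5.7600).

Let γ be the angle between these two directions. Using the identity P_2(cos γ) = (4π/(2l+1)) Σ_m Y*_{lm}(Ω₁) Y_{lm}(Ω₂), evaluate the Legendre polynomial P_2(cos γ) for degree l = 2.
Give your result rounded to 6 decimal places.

Term-by-term m-sum for l=2 (normalisation 4π/5 = 2.513274):
  term(m=-2) = -0.11495 - 0.09398j   from Y*(Ω₁)=-0.35962 + 0.13577j, Y(Ω₂)=0.19341 + 0.33436j
  term(m=-1) = 0.00001 - 0.00002j   from Y*(Ω₁)=-0.00965 - 0.05288j, Y(Ω₂)=0.00033 + 0.00019j
  term(m=+0) = 0.09802 + 0.00000j   from Y*(Ω₁)=-0.31079 + 0.00000j, Y(Ω₂)=-0.31539 + 0.00000j
  term(m=+1) = 0.00001 + 0.00002j   from Y*(Ω₁)=0.00965 - 0.05288j, Y(Ω₂)=-0.00033 + 0.00019j
  term(m=+2) = -0.11495 + 0.09398j   from Y*(Ω₁)=-0.35962 - 0.13577j, Y(Ω₂)=0.19341 - 0.33436j
Total Σ_m = -0.13187 + 0.00000j. Multiply by 2.513274: -0.33142 + 0.00000j. P_2(cos γ) = -0.331424

-0.331424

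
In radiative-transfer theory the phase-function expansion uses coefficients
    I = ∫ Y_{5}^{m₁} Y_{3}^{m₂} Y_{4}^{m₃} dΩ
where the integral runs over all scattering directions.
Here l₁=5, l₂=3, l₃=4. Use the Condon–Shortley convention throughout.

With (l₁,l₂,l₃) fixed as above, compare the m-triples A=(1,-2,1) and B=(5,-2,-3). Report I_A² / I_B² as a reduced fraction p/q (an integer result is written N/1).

Shared (l₁,l₂,l₃)=(5,3,4): N and (l;000)² cancel in I_A²/I_B².
A: Δ = 4!·6!·2!/13! = 1/180180; Racah Σ t=0..1: t=0:+1/1152 t=1:−1/432 = -5/3456; ⇒ 3j(5 3 4; 1 -2 1)² = 625/36036, sgn +1
B: Δ = 4!·6!·2!/13! = 1/180180; Racah Σ t=0..0: t=0:+1/17280 = 1/17280; ⇒ 3j(5 3 4; 5 -2 -3)² = 35/858, sgn -1
I_A²/I_B² = (625/36036)/(35/858) = 125/294

125/294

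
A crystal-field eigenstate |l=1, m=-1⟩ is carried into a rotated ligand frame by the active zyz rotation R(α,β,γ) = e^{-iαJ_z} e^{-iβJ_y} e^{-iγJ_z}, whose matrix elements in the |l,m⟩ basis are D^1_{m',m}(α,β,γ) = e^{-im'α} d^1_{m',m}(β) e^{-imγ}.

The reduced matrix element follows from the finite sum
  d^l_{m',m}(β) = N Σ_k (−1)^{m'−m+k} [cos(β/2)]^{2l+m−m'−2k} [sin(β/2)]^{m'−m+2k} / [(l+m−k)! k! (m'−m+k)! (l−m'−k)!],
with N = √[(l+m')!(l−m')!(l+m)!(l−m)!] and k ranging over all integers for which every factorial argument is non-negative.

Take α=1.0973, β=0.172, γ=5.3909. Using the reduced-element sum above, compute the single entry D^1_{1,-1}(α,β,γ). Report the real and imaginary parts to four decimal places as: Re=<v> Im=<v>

Re=-0.0030 Im=-0.0067

First d^1_{1,-1}(β=0.1720), then the phase factors e^{-i(1)α} and e^{-i(-1)γ}:
c=cos(0.172000/2)=0.996304, s=sin(0.172000/2)=0.085894; N=√[2·1·1·2]=2.000000
The bounds max(0,m−m')=0 and min(l+m,l−m')=0 give 1 term
  k=0: (−1)^2·2.0000/(2)·0.9963^0·0.0859^2 = +0.007378
d^1_{1,-1}(0.1720) = +0.007378
Attach z-rotation phases: D = e^{-i(1)(1.0973)}·(+0.007378)·e^{-i(-1)(5.3909)} = -0.003000-0.006740i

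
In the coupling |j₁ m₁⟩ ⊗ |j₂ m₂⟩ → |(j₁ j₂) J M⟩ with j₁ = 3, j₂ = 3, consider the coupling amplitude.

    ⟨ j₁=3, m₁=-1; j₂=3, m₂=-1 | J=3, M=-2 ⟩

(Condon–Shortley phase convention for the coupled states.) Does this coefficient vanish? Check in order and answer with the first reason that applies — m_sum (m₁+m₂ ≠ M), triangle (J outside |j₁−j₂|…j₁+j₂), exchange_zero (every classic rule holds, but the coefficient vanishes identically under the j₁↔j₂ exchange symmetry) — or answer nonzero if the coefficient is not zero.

m-sum: m₁+m₂ = -1+(-1) = -2, M = -2  ✓
triangle: |j₁−j₂| = 0 ≤ J = 3 ≤ j₁+j₂ = 6  ✓
exchange: j₁=j₂ and m₁=m₂, and (−1)^(j₁+j₂−J) = (−1)^3 = −1 forces ⟨j₁m₁;j₂m₂|JM⟩ = −⟨j₂m₂;j₁m₁|JM⟩ = −⟨j₁m₁;j₂m₂|JM⟩ ⇒ the coefficient vanishes identically
Racah sum check: Σ_k collapses to 0 ⇒ CG = 0

exchange_zero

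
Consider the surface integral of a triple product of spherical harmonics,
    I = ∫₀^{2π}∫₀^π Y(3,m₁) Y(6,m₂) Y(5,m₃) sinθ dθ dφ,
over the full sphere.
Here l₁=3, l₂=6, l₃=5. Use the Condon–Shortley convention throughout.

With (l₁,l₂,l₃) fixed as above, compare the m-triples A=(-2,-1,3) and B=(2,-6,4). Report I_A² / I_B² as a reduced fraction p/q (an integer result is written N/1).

l's match ⇒ only the (l;m) 3-j factors differ between A and B.
A: triangle coeff Δ(3,6,5) = 1/675675; Σ_t [3,4]: t=3:−1/17280 t=4:+1/120960 = -1/20160; (3j)²=64/3003 [(3 6 5; -2 -1 3)], sign=-1
B: triangle coeff Δ(3,6,5) = 1/675675; Σ_t [0,0]: t=0:+1/967680 = 1/967680; (3j)²=3/91 [(3 6 5; 2 -6 4)], sign=-1
I_A²/I_B² = (64/3003)/(3/91) = 64/99

64/99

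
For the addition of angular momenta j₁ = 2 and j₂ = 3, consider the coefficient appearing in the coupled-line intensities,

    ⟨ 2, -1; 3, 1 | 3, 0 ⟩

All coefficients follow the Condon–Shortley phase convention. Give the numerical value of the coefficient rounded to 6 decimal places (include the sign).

√[7·2!2!4!/9! · 1!3!4!2!3!3!] = √(96/5)
  +(−1)^1/∏(1,1,2,3,0,1)! = -1/12  (running -1/12)
  +(−1)^2/∏(2,0,1,2,1,2)! = 1/8  (running 1/24)
⟨..|..⟩ = √(96/5)·(1/24) = +0.182574

+√(1/30) ≈ +0.182574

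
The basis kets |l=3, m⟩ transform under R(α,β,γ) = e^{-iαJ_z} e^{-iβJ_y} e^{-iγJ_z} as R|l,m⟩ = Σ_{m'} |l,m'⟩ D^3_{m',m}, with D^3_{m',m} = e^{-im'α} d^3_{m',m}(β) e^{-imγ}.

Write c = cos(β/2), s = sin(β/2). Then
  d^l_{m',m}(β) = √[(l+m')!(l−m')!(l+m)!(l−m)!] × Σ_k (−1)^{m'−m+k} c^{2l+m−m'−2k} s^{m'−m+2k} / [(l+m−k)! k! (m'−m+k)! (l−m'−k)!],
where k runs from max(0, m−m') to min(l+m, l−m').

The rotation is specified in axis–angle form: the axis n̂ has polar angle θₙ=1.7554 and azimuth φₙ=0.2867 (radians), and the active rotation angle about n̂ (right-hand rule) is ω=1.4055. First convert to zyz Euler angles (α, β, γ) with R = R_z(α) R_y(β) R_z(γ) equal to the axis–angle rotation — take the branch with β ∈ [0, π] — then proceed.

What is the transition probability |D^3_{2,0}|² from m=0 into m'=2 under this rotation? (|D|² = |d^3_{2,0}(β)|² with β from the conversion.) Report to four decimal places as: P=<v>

P=0.0645

Axis–angle → zyz. n̂ = (sinθₙcosφₙ, sinθₙsinφₙ, cosθₙ) = (+0.942885, +0.277984, -0.183557), ω = 1.4055.
R = I cosω + sinω [n̂]ₓ + (1−cosω) n̂n̂ᵀ gives
  R = [+0.907291, +0.400033, +0.129600; +0.037923, +0.229104, -0.972663; -0.418789, +0.887403, +0.192694]
β = atan2(√(R₁₃²+R₂₃²), R₃₃) = 1.376890; α = atan2(R₂₃, R₁₃) mod 2π = 4.844851; γ = atan2(R₃₂, −R₃₁) mod 2π = 1.129858
Split into d^3_{2,0}(β=1.3769) × two z-phases.
Half-angle: c=0.772235, s=0.635337. N=√(120·1·6·6)=65.726707
Admissible k: 0..1 (factorial args all ≥0)
  k=0: (−1)^2·65.7267/(12)·0.7722^4·0.6353^2 = +0.786261
  k=1: (−1)^3·65.7267/(12)·0.7722^2·0.6353^4 = -0.532202
d^3_{2,0}(1.3769) = +0.786261 -0.532202 = +0.254060
|D^3_{2,0}|² = |d^3_{2,0}(β)|² = (+0.254060)² = 0.064546 (the z-rotation phases have unit modulus)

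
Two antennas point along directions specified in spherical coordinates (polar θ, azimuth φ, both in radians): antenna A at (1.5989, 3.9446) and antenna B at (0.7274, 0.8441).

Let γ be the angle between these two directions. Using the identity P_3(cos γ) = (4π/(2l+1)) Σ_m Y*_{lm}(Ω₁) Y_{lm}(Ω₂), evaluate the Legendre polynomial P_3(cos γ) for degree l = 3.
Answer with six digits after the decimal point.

Summing Y*_{l m}(θ₁,φ₁)·Y_{l m}(θ₂,φ₂) over m ∈ [−3, 3]; prefactor 4π/(2·3+1) = 1.795196:
  m=-3: Y*=(0.309821, -0.278702)  Y=(-0.100586, -0.070196)  product (-0.050727, 0.006285)
  m=-2: Y*=(0.001010, -0.028677)  Y=(-0.039532, -0.335168)  product (-0.009652, 0.000795)
  m=-1: Y*=(0.223489, 0.231502)  Y=(0.255474, -0.287377)  product (0.123624, -0.005083)
  m=+0: Y*=(0.031417, -0.000000)  Y=(-0.058716, 0.000000)  product (-0.001845, 0.000000)
  m=+1: Y*=(-0.223489, 0.231502)  Y=(-0.255474, -0.287377)  product (0.123624, 0.005083)
  m=+2: Y*=(0.001010, 0.028677)  Y=(-0.039532, 0.335168)  product (-0.009652, -0.000795)
  m=+3: Y*=(-0.309821, -0.278702)  Y=(0.100586, -0.070196)  product (-0.050727, -0.006285)
Accumulated sum (0.124645, 0.000000); after 4π/(2l+1) scaling, (0.223762, 0.000000) ⇒ P_3 = 0.223762

0.223762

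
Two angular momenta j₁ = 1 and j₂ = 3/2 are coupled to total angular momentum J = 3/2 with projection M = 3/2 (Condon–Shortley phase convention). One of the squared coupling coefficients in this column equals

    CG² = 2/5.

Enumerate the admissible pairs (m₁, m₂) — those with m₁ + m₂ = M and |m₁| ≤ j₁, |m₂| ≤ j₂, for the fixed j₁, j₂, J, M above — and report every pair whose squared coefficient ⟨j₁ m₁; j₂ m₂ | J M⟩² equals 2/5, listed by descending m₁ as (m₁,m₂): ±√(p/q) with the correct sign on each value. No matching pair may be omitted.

(1,1/2): +√(2/5)

Admissible pairs with m₁+m₂ = M = 3/2: (0,3/2), (1,1/2)
  (m₁,m₂)=(1,1/2): CG² = 2/5, CG = +√(2/5)   ← matches the target
  (m₁,m₂)=(0,3/2): CG² = 3/5, CG = −√(3/5)
Pairs with CG² = 2/5: (1,1/2): +√(2/5)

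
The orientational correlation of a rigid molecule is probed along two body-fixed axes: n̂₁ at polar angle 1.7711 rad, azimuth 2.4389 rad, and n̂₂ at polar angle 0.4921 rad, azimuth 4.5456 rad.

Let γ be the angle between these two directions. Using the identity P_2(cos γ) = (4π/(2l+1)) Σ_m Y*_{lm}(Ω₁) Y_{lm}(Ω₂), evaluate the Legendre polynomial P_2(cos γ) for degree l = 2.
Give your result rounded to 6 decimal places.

-0.245643

Term-by-term m-sum for l=2 (normalisation 4π/5 = 2.513274):
  m=-2: (0.06109 - 0.36592j) × (-0.08148 - 0.02823j) = -0.01531 + 0.02809j  (running Σ = -0.01531 + 0.02809j)
  m=-1: (0.11495 - 0.09735j) × (-0.05341 + 0.31724j) = 0.02474 + 0.04167j  (running Σ = 0.00944 + 0.06976j)
  m=0: (-0.27793 + 0.00000j) × (0.41956 + 0.00000j) = -0.11661 + 0.00000j  (running Σ = -0.10717 + 0.06976j)
  m=1: (-0.11495 - 0.09735j) × (0.05341 + 0.31724j) = 0.02474 - 0.04167j  (running Σ = -0.08243 + 0.02809j)
  m=2: (0.06109 + 0.36592j) × (-0.08148 + 0.02823j) = -0.01531 - 0.02809j  (running Σ = -0.09774 - 0.00000j)
Σ over m = -0.09774 - 0.00000j; ×(4π/5) → -0.24564 - 0.00000j. Real part: -0.245643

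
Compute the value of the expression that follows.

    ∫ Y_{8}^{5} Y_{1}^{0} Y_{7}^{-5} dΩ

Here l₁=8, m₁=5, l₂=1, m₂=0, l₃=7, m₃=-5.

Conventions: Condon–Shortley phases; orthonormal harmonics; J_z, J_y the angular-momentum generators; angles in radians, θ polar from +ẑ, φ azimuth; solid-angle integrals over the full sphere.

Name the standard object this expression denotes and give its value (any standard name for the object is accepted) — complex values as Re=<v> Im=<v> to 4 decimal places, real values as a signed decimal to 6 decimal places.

This is a Gaunt coefficient — the integral of a triple product of spherical harmonics over the sphere.
m-sum 0 ✓  L=16 even ✓  7≤7≤9 ✓
Π(2lᵢ+1) = 17×3×15 = 765
triangle coeff Δ(8,1,7) = 1/2040
Σ_t [1,1]: t=1:−1/25401600 = -1/25401600
(3j)²=8/255 [(8 1 7; 0 0 0)], sign=+1
Σ_t [1,1]: t=1:−1/958003200 = -1/958003200
(3j)²=13/680 [(8 1 7; 5 0 -5)], sign=-1
⇒ 4πI² = 39/85
I = (-1)√(39/85/(4π)) = -0.19108118

Gaunt coefficient, -0.191081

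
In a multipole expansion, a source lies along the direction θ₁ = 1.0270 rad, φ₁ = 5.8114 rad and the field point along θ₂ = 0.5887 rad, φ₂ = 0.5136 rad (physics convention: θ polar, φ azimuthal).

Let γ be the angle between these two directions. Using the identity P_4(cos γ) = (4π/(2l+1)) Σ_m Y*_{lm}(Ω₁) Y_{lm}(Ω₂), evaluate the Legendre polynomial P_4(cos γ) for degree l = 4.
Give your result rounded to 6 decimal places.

Term-by-term m-sum for l=4 (normalisation 4π/9 = 1.396263):
  [-4]  conj(Y_{4,-4})(Ω₁) = -0.07383 - 0.22554j ; Y_{4,-4}(Ω₂) = -0.01956 - 0.03725j ; Δ = -0.00696 + 0.00716j
  [-3]  conj(Y_{4,-3})(Ω₁) = 0.06283 - 0.40094j ; Y_{4,-3}(Ω₂) = 0.00535 - 0.17815j ; Δ = -0.07109 - 0.01334j
  [-2]  conj(Y_{4,-2})(Ω₁) = 0.12564 - 0.17332j ; Y_{4,-2}(Ω₂) = 0.20495 - 0.33913j ; Δ = -0.03303 - 0.07813j
  [-1]  conj(Y_{4,-1})(Ω₁) = -0.21012 + 0.10721j ; Y_{4,-1}(Ω₂) = 0.35044 - 0.19768j ; Δ = -0.05244 + 0.07911j
  [+0]  conj(Y_{4,0})(Ω₁) = -0.26686 + 0.00000j ; Y_{4,0}(Ω₂) = -0.10642 + 0.00000j ; Δ = 0.02840 + 0.00000j
  [+1]  conj(Y_{4,1})(Ω₁) = 0.21012 + 0.10721j ; Y_{4,1}(Ω₂) = -0.35044 - 0.19768j ; Δ = -0.05244 - 0.07911j
  [+2]  conj(Y_{4,2})(Ω₁) = 0.12564 + 0.17332j ; Y_{4,2}(Ω₂) = 0.20495 + 0.33913j ; Δ = -0.03303 + 0.07813j
  [+3]  conj(Y_{4,3})(Ω₁) = -0.06283 - 0.40094j ; Y_{4,3}(Ω₂) = -0.00535 - 0.17815j ; Δ = -0.07109 + 0.01334j
  [+4]  conj(Y_{4,4})(Ω₁) = -0.07383 + 0.22554j ; Y_{4,4}(Ω₂) = -0.01956 + 0.03725j ; Δ = -0.00696 - 0.00716j
Accumulated sum -0.29864 + 0.00000j; after 4π/(2l+1) scaling, -0.41698 + 0.00000j ⇒ P_4 = -0.416981

-0.416981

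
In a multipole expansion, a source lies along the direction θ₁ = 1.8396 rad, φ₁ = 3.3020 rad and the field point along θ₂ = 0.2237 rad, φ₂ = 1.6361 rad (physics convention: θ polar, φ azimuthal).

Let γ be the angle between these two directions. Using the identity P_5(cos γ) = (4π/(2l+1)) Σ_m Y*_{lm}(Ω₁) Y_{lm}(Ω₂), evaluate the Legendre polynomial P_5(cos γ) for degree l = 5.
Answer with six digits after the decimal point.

-0.346427

Summing Y*_{l m}(θ₁,φ₁)·Y_{l m}(θ₂,φ₂) over m ∈ [−5, 5]; prefactor 4π/(2·5+1) = 1.142397:
  m=-5: (-0.26876 - 0.27786j) × (-0.00008 - 0.00024j) = -0.00004 + 0.00009j  (running Σ = -0.00004 + 0.00009j)
  m=-4: (-0.26978 - 0.20154j) × (0.00335 - 0.00090j) = -0.00108 - 0.00043j  (running Σ = -0.00113 - 0.00035j)
  m=-3: (0.10036 + 0.05240j) × (0.00556 + 0.02800j) = -0.00091 + 0.00310j  (running Σ = -0.00204 + 0.00275j)
  m=-2: (0.31300 + 0.10401j) × (-0.14936 + 0.01962j) = -0.04879 - 0.00939j  (running Σ = -0.05083 - 0.00664j)
  m=-1: (-0.03567 - 0.00577j) × (-0.03094 - 0.47311j) = -0.00163 + 0.01705j  (running Σ = -0.05245 + 0.01041j)
  m=0: (-0.32228 + 0.00000j) × (0.61542 + 0.00000j) = -0.19834 + 0.00000j  (running Σ = -0.25079 + 0.01041j)
  m=1: (0.03567 - 0.00577j) × (0.03094 - 0.47311j) = -0.00163 - 0.01705j  (running Σ = -0.25242 - 0.00664j)
  m=2: (0.31300 - 0.10401j) × (-0.14936 - 0.01962j) = -0.04879 + 0.00939j  (running Σ = -0.30121 + 0.00275j)
  m=3: (-0.10036 + 0.05240j) × (-0.00556 + 0.02800j) = -0.00091 - 0.00310j  (running Σ = -0.30212 - 0.00035j)
  m=4: (-0.26978 + 0.20154j) × (0.00335 + 0.00090j) = -0.00108 + 0.00043j  (running Σ = -0.30320 + 0.00009j)
  m=5: (0.26876 - 0.27786j) × (0.00008 - 0.00024j) = -0.00004 - 0.00009j  (running Σ = -0.30325 + 0.00000j)
Total Σ_m = -0.30325 + 0.00000j. Multiply by 1.142397: -0.34643 + 0.00000j. P_5(cos γ) = -0.346427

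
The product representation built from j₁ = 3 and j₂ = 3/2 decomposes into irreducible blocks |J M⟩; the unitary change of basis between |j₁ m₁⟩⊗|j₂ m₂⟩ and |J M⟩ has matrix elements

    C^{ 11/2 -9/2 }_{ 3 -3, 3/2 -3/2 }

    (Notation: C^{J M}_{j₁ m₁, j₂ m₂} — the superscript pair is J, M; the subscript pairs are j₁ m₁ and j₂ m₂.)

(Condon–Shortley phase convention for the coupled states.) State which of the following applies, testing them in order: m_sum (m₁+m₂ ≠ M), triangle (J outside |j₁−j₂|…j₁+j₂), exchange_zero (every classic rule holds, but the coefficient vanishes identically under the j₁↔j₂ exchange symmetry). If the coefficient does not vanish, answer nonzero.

triangle

m-sum: m₁+m₂ = -3+(-3/2) = -9/2, M = -9/2  ✓
triangle: need |j₁−j₂| ≤ J ≤ j₁+j₂, i.e. J ∈ [3/2, 9/2]; J = 11/2 is outside ✗ ⇒ coefficient is 0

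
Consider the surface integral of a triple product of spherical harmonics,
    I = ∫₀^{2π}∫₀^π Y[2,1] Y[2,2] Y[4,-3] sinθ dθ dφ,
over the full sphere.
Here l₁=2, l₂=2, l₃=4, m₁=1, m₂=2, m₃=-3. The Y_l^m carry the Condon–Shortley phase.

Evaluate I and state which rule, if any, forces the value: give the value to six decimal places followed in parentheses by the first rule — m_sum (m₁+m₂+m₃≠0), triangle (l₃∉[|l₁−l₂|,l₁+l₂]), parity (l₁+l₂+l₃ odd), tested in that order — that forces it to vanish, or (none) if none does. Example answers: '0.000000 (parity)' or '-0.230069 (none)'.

Rules hold: Σm=0, L=8 even, 0≤4≤4.
N = 5·5·9 = 225
Δ = 0!·4!·4!/9! = 1/630
Racah Σ t=0..0: t=0:+1/16 = 1/16
⇒ 3j(2 2 4; 0 0 0)² = 2/35, sgn +1
Racah Σ t=0..0: t=0:+1/144 = 1/144
⇒ 3j(2 2 4; 1 2 -3)² = 1/18, sgn -1
4πI² = N·(3j₀)²·(3jₘ)² = 5/7
I = -1·√(0.714286/4π) = -0.23841361
No selection rule forces the value: the integral is nonzero (none).

-0.238414 (none)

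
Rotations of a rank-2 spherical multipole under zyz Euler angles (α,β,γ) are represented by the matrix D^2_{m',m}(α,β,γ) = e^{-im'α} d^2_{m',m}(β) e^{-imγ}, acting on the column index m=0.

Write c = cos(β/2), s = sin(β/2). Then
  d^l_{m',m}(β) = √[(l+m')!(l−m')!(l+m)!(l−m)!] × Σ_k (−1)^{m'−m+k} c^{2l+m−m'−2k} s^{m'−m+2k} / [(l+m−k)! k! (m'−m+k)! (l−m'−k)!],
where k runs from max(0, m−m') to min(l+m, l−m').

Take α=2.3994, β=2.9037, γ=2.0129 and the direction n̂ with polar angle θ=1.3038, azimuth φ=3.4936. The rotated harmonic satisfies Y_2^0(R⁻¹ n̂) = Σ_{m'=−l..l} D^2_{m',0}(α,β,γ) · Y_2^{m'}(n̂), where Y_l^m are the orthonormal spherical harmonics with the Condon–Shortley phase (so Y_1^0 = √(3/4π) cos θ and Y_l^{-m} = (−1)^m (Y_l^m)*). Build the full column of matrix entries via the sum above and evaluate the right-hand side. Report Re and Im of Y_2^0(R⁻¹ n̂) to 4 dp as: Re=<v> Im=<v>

Re=-0.2935 Im=0.0000

Need the full column D^2_{m',0} for m'=−2..2 at α=2.3994, β=2.9037, γ=2.0129.
cos(β/2)=0.118666, sin(β/2)=0.992934
d^2_{-2,0}: single k=2 term ⇒ +0.034007;  D = +0.002935-0.033880i
d^2_{-1,0}: k∈[1..2] ⇒ +0.004064 -0.284553 = -0.280489;  D = +0.206717-0.189584i
d^2_{0,0}: k∈[0..2] ⇒ +0.000198 -0.055533 +0.972035 = +0.916700;  D = +0.916700+0.000000i
d^2_{1,0}: k∈[0..1] ⇒ -0.004064 +0.284553 = +0.280489;  D = -0.206717-0.189584i
d^2_{2,0}: single k=0 term ⇒ +0.034007;  D = +0.002935+0.033880i
Y_2^{m'}(θ=1.3038,φ=3.4936) and Σ D·Y over m':
  (+0.0029-0.0339i)·(+0.2739-0.2326i)  (+0.2067-0.1896i)·(-0.1845+0.0678i)  (+0.9167+0.0000i)·(-0.2495+0.0000i)  (-0.2067-0.1896i)·(+0.1845+0.0678i)  (+0.0029+0.0339i)·(+0.2739+0.2326i)
Y_2^0(R⁻¹ n̂) = -0.293495-0.000000i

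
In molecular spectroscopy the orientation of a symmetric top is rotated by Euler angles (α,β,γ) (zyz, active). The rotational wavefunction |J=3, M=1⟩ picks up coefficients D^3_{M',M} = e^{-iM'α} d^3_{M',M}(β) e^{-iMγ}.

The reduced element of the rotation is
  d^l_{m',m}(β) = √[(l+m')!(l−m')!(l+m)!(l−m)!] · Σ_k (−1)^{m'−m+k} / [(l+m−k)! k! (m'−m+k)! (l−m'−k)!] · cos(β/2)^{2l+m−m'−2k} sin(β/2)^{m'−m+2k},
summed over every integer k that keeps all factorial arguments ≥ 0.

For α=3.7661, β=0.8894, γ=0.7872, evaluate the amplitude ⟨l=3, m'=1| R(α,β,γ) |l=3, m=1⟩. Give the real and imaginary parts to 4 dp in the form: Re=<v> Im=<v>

D^3_{1,1}(3.7661,0.8894,0.7872) = e^{-i·1·3.7661}·d^3_{1,1}(0.8894)·e^{-i·1·0.7872}. Compute d first:
Half-angle: c=0.902740, s=0.430187. N=√(24·2·24·2)=48.000000
The bounds max(0,m−m')=0 and min(l+m,l−m')=2 give 3 terms
  k=0: (−1)^0·48.0000/(48)·0.9027^6·0.4302^0 = +0.541222
  k=1: (−1)^1·48.0000/(6)·0.9027^4·0.4302^2 = -0.983230
  k=2: (−1)^2·48.0000/(8)·0.9027^2·0.4302^4 = +0.167458
d^3_{1,1}(0.8894) = +0.541222 -0.983230 +0.167458 = -0.274550
D = (-0.811251+0.584698i)·(-0.274550)·(+0.705832-0.708380i) = +0.043494-0.271083i

Re=0.0435 Im=-0.2711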